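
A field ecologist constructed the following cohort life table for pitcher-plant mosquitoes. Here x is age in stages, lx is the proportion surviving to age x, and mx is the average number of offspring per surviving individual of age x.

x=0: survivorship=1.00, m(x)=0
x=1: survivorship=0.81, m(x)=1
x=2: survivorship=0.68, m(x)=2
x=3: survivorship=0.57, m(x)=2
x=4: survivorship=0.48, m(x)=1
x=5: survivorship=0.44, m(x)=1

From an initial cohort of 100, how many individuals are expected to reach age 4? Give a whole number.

48

Expected survivors = N0 · l_4 = 100 × 0.48 = 48 → 48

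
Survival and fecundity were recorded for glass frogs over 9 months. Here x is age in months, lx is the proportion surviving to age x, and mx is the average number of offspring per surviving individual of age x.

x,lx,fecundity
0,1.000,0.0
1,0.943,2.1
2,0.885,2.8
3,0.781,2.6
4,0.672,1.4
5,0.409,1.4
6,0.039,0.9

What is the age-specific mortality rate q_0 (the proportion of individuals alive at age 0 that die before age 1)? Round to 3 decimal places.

q_0 = (l_0 − l_1) / l_0 = (1 − 0.943) / 1
     = 0.057 / 1 = 0.057 → 0.057

0.057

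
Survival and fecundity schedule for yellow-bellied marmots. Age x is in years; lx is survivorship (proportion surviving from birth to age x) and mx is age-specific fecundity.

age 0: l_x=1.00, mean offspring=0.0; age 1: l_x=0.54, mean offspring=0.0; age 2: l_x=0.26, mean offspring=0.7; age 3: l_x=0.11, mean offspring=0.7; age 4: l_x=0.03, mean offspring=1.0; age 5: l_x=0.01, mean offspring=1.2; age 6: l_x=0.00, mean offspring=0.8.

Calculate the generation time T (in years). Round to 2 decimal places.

lx·mx: 0, 0, 0.182, 0.077, 0.03, 0.012, 0 → R0 = 0.301
x·lx·mx: 0, 0, 0.364, 0.231, 0.12, 0.06, 0 → Σ = 0.775
T = 0.775 / 0.301 = 2.574751… → 2.57

2.57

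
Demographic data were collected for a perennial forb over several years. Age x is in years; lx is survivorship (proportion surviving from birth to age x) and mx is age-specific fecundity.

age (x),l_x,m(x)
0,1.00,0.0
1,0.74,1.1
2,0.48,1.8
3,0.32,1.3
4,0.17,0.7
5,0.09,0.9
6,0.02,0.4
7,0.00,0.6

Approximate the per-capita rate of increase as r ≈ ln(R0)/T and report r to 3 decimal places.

0.407

R0 = Σ lx·mx = 0 + 0.814 + 0.864 + 0.416 + 0.119 + 0.081 + 0.008 + 0 = 2.302
Σ x·lx·mx = 4.719; T = 4.719/2.302 = 2.04996…
r ≈ ln(R0)/T = ln(2.302)/2.04996… = 0.40673… → 0.407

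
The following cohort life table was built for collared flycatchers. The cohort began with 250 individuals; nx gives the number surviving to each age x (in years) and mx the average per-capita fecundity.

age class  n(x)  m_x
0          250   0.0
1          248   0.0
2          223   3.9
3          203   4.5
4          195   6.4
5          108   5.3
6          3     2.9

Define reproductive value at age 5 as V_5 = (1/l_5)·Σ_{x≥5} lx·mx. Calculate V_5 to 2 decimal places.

lx = nx/n0 = nx/250: 1, 0.992, 0.892, 0.812, 0.78, 0.432, 0.012
lx·mx for x ≥ 5: 2.2896, 0.0348 → sum = 2.3244
V_5 = 2.3244 / l_5 = 2.3244 / 0.432 = 5.380556… → 5.38

5.38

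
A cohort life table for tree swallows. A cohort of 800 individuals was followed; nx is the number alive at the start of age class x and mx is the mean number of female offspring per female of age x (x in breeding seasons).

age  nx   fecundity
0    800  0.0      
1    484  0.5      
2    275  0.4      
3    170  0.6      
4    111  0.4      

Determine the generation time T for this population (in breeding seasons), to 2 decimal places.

1.90

lx = nx/n0 = nx/800: 1, 0.605, 0.34375, 0.2125, 0.13875
lx·mx: 0, 0.3025, 0.1375, 0.1275, 0.0555 → R0 = 0.623
x·lx·mx: 0, 0.3025, 0.275, 0.3825, 0.222 → Σ = 1.182
T = 1.182 / 0.623 = 1.897271… → 1.90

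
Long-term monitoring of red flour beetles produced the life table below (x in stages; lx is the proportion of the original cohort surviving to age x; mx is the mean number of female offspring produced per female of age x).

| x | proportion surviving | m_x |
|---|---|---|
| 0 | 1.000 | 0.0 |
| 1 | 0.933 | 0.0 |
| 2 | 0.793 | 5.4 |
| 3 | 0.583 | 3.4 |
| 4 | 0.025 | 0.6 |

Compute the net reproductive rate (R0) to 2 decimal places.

lx·mx by age: 0, 0, 4.2822, 1.9822, 0.015
R0 = Σ lx·mx = 6.2794 → 6.28

6.28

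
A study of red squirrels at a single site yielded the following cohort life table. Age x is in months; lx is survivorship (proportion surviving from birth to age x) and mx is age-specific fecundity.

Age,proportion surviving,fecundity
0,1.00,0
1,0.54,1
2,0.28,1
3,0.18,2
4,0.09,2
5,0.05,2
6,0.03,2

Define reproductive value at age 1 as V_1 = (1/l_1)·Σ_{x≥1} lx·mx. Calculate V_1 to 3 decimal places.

2.815

lx·mx for x ≥ 1: 0.54, 0.28, 0.36, 0.18, 0.1, 0.06 → sum = 1.52
V_1 = 1.52 / l_1 = 1.52 / 0.54 = 2.814815… → 2.815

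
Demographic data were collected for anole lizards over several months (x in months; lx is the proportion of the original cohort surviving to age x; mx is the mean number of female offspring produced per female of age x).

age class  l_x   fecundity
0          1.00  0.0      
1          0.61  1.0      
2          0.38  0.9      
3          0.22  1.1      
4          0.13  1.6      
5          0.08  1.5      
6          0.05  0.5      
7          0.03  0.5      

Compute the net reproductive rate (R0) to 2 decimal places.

1.56

lx·mx by age: 0, 0.61, 0.342, 0.242, 0.208, 0.12, 0.025, 0.015
R0 = Σ lx·mx = 1.562 → 1.56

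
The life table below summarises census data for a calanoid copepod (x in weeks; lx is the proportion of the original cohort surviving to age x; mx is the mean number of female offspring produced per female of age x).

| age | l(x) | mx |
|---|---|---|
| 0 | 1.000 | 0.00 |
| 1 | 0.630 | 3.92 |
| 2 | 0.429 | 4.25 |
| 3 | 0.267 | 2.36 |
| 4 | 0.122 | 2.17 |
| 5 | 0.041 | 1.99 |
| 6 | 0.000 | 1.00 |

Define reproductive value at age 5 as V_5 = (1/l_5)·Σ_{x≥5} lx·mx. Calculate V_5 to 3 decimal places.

1.990

lx·mx for x ≥ 5: 0.08159, 0 → sum = 0.08159
V_5 = 0.08159 / l_5 = 0.08159 / 0.041 = 1.99 → 1.990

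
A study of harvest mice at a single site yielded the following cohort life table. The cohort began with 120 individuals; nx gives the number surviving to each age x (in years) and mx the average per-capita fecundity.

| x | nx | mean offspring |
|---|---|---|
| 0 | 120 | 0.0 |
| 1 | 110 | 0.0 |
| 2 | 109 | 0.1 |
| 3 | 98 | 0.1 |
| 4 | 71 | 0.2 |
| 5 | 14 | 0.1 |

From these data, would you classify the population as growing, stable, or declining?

lx = nx/n0 = nx/120: 1, 0.91667…, 0.90833…, 0.81667…, 0.59167…, 0.11667…
R0 = Σ lx·mx = 0 + 0 + 0.090833… + 0.081667… + 0.118333… + 0.011667… = 0.3025…
R0 < 1, so the population is declining.

declining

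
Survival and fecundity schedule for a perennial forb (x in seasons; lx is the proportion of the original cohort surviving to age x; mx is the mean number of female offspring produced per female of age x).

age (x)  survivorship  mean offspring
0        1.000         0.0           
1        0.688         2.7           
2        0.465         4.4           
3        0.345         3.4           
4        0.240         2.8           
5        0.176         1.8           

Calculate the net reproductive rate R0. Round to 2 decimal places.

6.07

lx·mx by age: 0, 1.8576, 2.046, 1.173, 0.672, 0.3168
R0 = Σ lx·mx = 6.0654 → 6.07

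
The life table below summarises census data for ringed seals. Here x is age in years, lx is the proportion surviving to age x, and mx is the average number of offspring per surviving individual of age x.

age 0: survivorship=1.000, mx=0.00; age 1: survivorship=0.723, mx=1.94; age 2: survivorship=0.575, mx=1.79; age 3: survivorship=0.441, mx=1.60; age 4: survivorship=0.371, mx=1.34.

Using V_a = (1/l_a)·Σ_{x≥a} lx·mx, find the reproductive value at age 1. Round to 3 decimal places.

5.027

lx·mx for x ≥ 1: 1.40262, 1.02925, 0.7056, 0.49714 → sum = 3.63461
V_1 = 3.63461 / l_1 = 3.63461 / 0.723 = 5.027123… → 5.027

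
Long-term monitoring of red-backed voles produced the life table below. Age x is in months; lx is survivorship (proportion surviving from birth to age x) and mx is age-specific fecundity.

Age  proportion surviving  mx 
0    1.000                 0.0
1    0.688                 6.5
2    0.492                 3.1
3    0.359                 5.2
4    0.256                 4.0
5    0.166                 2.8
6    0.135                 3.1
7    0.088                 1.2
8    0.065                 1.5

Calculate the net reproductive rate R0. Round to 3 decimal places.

lx·mx by age: 0, 4.472, 1.5252, 1.8668, 1.024, 0.4648, 0.4185, 0.1056, 0.0975
R0 = Σ lx·mx = 9.9744 → 9.974

9.974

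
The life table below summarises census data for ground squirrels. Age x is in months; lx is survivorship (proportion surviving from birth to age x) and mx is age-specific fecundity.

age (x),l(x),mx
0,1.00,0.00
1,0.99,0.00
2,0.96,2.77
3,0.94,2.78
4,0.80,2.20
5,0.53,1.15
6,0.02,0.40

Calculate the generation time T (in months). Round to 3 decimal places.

3.045

lx·mx: 0, 0, 2.6592, 2.6132, 1.76, 0.6095, 0.008 → R0 = 7.6499
x·lx·mx: 0, 0, 5.3184, 7.8396, 7.04, 3.0475, 0.048 → Σ = 23.2935
T = 23.2935 / 7.6499 = 3.044942… → 3.045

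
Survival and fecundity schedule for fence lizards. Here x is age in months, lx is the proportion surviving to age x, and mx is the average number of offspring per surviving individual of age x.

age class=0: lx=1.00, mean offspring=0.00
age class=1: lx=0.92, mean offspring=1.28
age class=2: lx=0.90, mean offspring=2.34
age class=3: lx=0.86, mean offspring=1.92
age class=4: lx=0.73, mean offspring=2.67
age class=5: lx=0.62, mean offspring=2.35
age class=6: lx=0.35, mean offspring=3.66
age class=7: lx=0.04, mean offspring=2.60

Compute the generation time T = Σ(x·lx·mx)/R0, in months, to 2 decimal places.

3.48

lx·mx: 0, 1.1776, 2.106, 1.6512, 1.9491, 1.457, 1.281, 0.104 → R0 = 9.7259
x·lx·mx: 0, 1.1776, 4.212, 4.9536, 7.7964, 7.285, 7.686, 0.728 → Σ = 33.8386
T = 33.8386 / 9.7259 = 3.479226… → 3.48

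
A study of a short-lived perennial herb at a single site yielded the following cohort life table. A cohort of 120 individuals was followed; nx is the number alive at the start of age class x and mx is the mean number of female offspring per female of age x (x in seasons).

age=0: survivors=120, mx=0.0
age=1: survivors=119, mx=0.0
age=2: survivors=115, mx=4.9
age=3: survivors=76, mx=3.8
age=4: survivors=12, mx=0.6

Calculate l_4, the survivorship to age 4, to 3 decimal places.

0.100

l_4 = n_4/n_0 = 12/120 = 0.1 → 0.100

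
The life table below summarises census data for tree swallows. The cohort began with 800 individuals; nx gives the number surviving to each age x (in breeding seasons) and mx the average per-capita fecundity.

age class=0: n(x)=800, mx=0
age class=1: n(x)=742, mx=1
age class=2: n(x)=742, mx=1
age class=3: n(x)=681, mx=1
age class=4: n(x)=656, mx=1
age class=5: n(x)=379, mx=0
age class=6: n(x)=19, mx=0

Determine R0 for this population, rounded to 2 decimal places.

3.53

lx = nx/n0 = nx/800: 1, 0.9275, 0.9275, 0.85125, 0.82, 0.47375, 0.02375
lx·mx by age: 0, 0.9275, 0.9275, 0.85125, 0.82, 0, 0
R0 = Σ lx·mx = 3.52625 → 3.53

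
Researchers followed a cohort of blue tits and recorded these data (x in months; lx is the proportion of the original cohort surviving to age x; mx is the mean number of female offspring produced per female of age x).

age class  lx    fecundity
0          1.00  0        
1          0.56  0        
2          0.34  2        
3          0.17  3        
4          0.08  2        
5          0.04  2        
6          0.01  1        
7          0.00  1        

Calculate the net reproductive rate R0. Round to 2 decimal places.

1.44

lx·mx by age: 0, 0, 0.68, 0.51, 0.16, 0.08, 0.01, 0
R0 = Σ lx·mx = 1.44 → 1.44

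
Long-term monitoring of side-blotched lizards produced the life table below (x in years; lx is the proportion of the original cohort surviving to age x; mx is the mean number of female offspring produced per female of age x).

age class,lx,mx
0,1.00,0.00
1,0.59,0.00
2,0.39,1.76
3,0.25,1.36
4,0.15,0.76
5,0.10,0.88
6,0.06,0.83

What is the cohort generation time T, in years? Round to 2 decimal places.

2.81

lx·mx: 0, 0, 0.6864, 0.34, 0.114, 0.088, 0.0498 → R0 = 1.2782
x·lx·mx: 0, 0, 1.3728, 1.02, 0.456, 0.44, 0.2988 → Σ = 3.5876
T = 3.5876 / 1.2782 = 2.80676… → 2.81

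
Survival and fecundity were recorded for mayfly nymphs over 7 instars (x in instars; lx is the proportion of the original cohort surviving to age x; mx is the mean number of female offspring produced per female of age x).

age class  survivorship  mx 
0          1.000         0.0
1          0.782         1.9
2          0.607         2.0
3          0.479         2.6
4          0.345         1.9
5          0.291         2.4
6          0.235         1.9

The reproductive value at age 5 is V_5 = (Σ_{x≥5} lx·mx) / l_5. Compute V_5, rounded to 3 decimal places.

lx·mx for x ≥ 5: 0.6984, 0.4465 → sum = 1.1449
V_5 = 1.1449 / l_5 = 1.1449 / 0.291 = 3.934364… → 3.934

3.934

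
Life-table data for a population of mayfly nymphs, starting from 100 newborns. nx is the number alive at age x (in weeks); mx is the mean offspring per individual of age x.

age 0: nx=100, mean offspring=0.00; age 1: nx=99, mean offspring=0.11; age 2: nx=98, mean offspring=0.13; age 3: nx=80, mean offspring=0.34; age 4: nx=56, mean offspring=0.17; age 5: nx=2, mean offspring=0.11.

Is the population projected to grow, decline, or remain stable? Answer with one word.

declining

lx = nx/n0 = nx/100: 1, 0.99, 0.98, 0.8, 0.56, 0.02
R0 = Σ lx·mx = 0 + 0.1089 + 0.1274 + 0.272 + 0.0952 + 0.0022 = 0.6057
R0 < 1, so the population is declining.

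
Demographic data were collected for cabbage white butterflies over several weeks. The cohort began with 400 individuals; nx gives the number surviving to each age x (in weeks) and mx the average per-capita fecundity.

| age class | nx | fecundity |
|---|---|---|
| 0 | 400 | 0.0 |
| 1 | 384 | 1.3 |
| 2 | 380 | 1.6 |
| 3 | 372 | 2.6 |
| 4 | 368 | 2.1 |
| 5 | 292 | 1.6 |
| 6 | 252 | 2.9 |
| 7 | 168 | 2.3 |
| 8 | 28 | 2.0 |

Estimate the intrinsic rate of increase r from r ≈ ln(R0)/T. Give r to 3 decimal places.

lx = nx/n0 = nx/400: 1, 0.96, 0.95, 0.93, 0.92, 0.73, 0.63, 0.42, 0.07
R0 = Σ lx·mx = 0 + 1.248 + 1.52 + 2.418 + 1.932 + 1.168 + 1.827 + 0.966 + 0.14 = 11.219
Σ x·lx·mx = 43.954; T = 43.954/11.219 = 3.91782…
r ≈ ln(R0)/T = ln(11.219)/3.91782… = 0.61708… → 0.617

0.617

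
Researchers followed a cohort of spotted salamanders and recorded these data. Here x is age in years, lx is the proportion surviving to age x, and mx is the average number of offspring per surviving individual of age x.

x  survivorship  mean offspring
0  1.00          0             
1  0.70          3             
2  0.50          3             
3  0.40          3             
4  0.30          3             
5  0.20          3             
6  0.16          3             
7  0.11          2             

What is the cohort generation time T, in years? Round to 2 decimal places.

2.82

lx·mx: 0, 2.1, 1.5, 1.2, 0.9, 0.6, 0.48, 0.22 → R0 = 7
x·lx·mx: 0, 2.1, 3, 3.6, 3.6, 3, 2.88, 1.54 → Σ = 19.72
T = 19.72 / 7 = 2.817143… → 2.82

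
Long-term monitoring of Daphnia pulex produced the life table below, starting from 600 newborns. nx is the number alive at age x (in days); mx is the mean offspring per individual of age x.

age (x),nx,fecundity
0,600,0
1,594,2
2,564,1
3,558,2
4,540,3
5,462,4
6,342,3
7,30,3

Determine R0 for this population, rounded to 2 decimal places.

lx = nx/n0 = nx/600: 1, 0.99, 0.94, 0.93, 0.9, 0.77, 0.57, 0.05
lx·mx by age: 0, 1.98, 0.94, 1.86, 2.7, 3.08, 1.71, 0.15
R0 = Σ lx·mx = 12.42 → 12.42

12.42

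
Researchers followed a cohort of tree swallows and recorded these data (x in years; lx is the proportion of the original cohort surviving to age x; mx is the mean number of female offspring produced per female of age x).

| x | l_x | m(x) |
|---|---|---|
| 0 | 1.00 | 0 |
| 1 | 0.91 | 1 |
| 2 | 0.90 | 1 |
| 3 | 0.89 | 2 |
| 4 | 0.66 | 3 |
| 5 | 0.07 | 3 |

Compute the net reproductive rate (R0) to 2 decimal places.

lx·mx by age: 0, 0.91, 0.9, 1.78, 1.98, 0.21
R0 = Σ lx·mx = 5.78 → 5.78

5.78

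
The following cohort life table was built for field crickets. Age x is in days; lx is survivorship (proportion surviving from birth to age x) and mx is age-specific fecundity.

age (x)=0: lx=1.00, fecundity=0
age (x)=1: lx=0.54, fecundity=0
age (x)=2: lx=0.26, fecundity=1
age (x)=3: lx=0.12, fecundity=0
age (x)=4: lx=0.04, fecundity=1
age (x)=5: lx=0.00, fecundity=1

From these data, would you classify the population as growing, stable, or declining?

R0 = Σ lx·mx = 0 + 0 + 0.26 + 0 + 0.04 + 0 = 0.3
R0 < 1, so the population is declining.

declining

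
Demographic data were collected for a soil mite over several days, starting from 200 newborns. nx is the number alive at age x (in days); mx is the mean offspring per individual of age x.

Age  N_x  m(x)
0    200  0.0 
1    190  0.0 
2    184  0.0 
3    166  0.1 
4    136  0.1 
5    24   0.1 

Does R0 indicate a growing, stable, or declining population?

lx = nx/n0 = nx/200: 1, 0.95, 0.92, 0.83, 0.68, 0.12
R0 = Σ lx·mx = 0 + 0 + 0 + 0.083 + 0.068 + 0.012 = 0.163
R0 < 1, so the population is declining.

declining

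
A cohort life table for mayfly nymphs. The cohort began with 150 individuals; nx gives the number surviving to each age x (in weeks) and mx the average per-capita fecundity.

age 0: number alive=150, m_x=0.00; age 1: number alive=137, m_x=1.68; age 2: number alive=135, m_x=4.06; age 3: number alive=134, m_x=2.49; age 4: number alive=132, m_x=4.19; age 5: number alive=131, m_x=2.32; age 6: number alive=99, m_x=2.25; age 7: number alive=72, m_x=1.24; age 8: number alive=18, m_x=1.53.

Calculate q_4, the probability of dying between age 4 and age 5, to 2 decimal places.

lx = nx/n0 = nx/150: 1, 0.91333…, 0.9, 0.89333…, 0.88, 0.87333…, 0.66, 0.48, 0.12
q_4 = (l_4 − l_5) / l_4 = (0.88 − 0.873333…) / 0.88
     = 0.006667… / 0.88 = 0.007576… → 0.01

0.01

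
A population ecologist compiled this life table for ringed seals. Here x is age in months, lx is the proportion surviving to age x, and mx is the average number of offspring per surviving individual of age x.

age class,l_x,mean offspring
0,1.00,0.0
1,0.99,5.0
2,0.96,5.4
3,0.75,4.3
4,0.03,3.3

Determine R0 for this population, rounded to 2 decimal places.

13.46

lx·mx by age: 0, 4.95, 5.184, 3.225, 0.099
R0 = Σ lx·mx = 13.458 → 13.46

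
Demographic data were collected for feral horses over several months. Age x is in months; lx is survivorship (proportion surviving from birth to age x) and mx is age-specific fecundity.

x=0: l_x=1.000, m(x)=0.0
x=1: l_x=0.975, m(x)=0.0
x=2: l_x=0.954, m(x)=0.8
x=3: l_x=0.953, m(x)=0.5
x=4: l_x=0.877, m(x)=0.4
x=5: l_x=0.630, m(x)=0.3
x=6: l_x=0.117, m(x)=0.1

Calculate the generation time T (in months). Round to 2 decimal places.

lx·mx: 0, 0, 0.7632, 0.4765, 0.3508, 0.189, 0.0117 → R0 = 1.7912
x·lx·mx: 0, 0, 1.5264, 1.4295, 1.4032, 0.945, 0.0702 → Σ = 5.3743
T = 5.3743 / 1.7912 = 3.000391… → 3.00

3.00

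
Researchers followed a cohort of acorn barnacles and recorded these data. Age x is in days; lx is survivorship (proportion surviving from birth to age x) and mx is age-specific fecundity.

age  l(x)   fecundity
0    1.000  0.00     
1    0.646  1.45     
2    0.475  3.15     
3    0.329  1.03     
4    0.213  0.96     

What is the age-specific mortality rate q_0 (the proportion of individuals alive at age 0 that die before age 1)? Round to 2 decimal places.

0.35

q_0 = (l_0 − l_1) / l_0 = (1 − 0.646) / 1
     = 0.354 / 1 = 0.354 → 0.35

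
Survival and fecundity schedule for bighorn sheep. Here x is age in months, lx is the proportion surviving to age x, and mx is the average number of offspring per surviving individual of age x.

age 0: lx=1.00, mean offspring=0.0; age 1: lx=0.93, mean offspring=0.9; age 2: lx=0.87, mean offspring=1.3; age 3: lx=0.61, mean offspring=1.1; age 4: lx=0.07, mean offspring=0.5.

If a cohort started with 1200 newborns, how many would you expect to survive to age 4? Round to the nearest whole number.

Expected survivors = N0 · l_4 = 1200 × 0.07 = 84 → 84

84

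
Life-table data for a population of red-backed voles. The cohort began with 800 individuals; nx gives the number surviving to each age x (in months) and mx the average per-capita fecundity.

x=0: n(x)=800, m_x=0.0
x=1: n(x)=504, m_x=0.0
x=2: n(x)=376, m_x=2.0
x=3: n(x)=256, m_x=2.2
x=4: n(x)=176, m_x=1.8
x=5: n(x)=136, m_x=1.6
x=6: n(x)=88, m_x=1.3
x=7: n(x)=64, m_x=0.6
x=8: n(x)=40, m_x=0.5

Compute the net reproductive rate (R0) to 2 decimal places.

2.53

lx = nx/n0 = nx/800: 1, 0.63, 0.47, 0.32, 0.22, 0.17, 0.11, 0.08, 0.05
lx·mx by age: 0, 0, 0.94, 0.704, 0.396, 0.272, 0.143, 0.048, 0.025
R0 = Σ lx·mx = 2.528 → 2.53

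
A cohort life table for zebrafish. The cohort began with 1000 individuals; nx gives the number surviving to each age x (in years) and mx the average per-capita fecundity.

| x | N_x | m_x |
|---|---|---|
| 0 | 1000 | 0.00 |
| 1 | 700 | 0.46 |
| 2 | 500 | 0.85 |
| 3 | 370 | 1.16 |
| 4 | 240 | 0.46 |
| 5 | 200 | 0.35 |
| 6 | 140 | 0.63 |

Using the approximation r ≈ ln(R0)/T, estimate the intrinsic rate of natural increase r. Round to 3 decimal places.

lx = nx/n0 = nx/1000: 1, 0.7, 0.5, 0.37, 0.24, 0.2, 0.14
R0 = Σ lx·mx = 0 + 0.322 + 0.425 + 0.4292 + 0.1104 + 0.07 + 0.0882 = 1.4448
Σ x·lx·mx = 3.7804; T = 3.7804/1.4448 = 2.61656…
r ≈ ln(R0)/T = ln(1.4448)/2.61656… = 0.14063… → 0.141

0.141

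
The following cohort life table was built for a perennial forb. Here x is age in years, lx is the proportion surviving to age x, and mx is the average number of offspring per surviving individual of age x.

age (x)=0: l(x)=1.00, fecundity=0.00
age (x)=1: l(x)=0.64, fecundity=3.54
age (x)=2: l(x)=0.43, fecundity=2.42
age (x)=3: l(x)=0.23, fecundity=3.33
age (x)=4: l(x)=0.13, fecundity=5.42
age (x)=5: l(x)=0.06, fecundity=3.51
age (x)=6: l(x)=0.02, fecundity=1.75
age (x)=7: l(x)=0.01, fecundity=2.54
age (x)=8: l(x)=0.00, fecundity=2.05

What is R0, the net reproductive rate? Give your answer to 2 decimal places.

5.05

lx·mx by age: 0, 2.2656, 1.0406, 0.7659, 0.7046, 0.2106, 0.035, 0.0254, 0
R0 = Σ lx·mx = 5.0477 → 5.05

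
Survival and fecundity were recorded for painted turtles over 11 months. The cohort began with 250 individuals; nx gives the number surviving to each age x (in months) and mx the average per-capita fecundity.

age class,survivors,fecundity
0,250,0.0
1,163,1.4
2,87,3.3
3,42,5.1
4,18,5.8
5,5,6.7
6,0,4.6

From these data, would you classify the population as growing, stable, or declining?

growing

lx = nx/n0 = nx/250: 1, 0.652, 0.348, 0.168, 0.072, 0.02, 0
R0 = Σ lx·mx = 0 + 0.9128 + 1.1484 + 0.8568 + 0.4176 + 0.134 + 0 = 3.4696
R0 > 1, so the population is growing.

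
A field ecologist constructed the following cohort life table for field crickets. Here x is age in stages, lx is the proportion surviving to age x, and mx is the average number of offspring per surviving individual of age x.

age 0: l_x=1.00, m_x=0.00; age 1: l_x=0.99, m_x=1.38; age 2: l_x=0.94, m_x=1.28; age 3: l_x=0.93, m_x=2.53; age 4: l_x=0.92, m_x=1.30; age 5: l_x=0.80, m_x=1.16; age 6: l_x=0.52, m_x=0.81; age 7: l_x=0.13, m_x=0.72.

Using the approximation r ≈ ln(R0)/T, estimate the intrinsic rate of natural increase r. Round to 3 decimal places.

R0 = Σ lx·mx = 0 + 1.3662 + 1.2032 + 2.3529 + 1.196 + 0.928 + 0.4212 + 0.0936 = 7.5611
Σ x·lx·mx = 23.4377; T = 23.4377/7.5611 = 3.09977…
r ≈ ln(R0)/T = ln(7.5611)/3.09977… = 0.65263… → 0.653

0.653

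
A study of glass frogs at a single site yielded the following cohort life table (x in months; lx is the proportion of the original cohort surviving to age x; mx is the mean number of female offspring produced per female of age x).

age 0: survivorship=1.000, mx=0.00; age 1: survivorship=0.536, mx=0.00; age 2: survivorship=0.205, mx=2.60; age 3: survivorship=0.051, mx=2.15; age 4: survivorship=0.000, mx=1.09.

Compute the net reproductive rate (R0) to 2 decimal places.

lx·mx by age: 0, 0, 0.533, 0.10965, 0
R0 = Σ lx·mx = 0.64265 → 0.64

0.64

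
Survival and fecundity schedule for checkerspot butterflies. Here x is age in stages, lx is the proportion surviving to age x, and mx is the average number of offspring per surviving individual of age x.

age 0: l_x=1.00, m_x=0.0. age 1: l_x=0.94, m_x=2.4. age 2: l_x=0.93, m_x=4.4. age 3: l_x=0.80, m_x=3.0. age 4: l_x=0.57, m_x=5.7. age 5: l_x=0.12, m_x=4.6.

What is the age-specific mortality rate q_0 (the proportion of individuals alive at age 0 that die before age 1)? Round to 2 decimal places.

q_0 = (l_0 − l_1) / l_0 = (1 − 0.94) / 1
     = 0.06 / 1 = 0.06 → 0.06

0.06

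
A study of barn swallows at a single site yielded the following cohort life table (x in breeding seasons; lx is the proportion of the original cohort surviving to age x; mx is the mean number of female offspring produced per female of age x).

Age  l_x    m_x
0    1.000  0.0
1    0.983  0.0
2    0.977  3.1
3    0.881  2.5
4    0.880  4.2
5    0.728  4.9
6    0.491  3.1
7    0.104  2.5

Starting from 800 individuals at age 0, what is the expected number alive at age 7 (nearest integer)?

Expected survivors = N0 · l_7 = 800 × 0.104 = 83.2 → 83

83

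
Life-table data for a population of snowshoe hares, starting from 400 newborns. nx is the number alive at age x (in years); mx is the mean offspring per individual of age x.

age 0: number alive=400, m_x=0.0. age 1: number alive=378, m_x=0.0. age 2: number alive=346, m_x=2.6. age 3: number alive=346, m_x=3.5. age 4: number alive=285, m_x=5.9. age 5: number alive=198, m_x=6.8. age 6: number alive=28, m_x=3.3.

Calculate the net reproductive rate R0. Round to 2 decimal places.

lx = nx/n0 = nx/400: 1, 0.945, 0.865, 0.865, 0.7125, 0.495, 0.07
lx·mx by age: 0, 0, 2.249, 3.0275, 4.20375, 3.366, 0.231
R0 = Σ lx·mx = 13.07725 → 13.08

13.08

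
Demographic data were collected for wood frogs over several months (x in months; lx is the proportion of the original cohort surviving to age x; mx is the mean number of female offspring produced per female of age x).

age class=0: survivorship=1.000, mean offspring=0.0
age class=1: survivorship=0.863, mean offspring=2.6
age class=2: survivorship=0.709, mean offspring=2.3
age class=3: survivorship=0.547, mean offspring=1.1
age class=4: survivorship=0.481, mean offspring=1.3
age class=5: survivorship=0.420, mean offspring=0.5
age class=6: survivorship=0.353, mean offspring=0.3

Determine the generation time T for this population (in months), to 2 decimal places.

2.12

lx·mx: 0, 2.2438, 1.6307, 0.6017, 0.6253, 0.21, 0.1059 → R0 = 5.4174
x·lx·mx: 0, 2.2438, 3.2614, 1.8051, 2.5012, 1.05, 0.6354 → Σ = 11.4969
T = 11.4969 / 5.4174 = 2.122217… → 2.12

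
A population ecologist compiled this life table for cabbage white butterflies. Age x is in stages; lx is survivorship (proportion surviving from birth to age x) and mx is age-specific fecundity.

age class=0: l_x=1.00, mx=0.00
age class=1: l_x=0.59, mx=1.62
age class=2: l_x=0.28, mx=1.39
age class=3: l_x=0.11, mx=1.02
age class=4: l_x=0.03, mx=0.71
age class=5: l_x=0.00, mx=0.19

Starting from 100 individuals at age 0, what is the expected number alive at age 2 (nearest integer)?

Expected survivors = N0 · l_2 = 100 × 0.28 = 28 → 28

28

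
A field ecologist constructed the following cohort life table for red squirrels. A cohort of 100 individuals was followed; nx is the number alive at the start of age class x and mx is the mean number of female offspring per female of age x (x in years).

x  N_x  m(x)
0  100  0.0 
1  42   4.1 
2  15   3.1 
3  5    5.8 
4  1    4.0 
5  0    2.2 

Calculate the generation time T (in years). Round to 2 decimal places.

lx = nx/n0 = nx/100: 1, 0.42, 0.15, 0.05, 0.01, 0
lx·mx: 0, 1.722, 0.465, 0.29, 0.04, 0 → R0 = 2.517
x·lx·mx: 0, 1.722, 0.93, 0.87, 0.16, 0 → Σ = 3.682
T = 3.682 / 2.517 = 1.462853… → 1.46

1.46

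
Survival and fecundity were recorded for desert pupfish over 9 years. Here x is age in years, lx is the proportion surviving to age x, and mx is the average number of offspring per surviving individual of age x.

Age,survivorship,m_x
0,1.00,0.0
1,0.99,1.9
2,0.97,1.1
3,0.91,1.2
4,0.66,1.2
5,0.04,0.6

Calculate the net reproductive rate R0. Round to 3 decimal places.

4.856

lx·mx by age: 0, 1.881, 1.067, 1.092, 0.792, 0.024
R0 = Σ lx·mx = 4.856 → 4.856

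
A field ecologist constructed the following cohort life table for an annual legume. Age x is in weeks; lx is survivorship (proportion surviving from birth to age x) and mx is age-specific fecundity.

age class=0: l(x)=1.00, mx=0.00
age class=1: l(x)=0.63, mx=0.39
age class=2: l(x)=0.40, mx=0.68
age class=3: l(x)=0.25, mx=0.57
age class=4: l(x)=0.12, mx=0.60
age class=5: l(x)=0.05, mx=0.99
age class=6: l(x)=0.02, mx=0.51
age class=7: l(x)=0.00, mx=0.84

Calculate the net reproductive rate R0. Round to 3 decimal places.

lx·mx by age: 0, 0.2457, 0.272, 0.1425, 0.072, 0.0495, 0.0102, 0
R0 = Σ lx·mx = 0.7919 → 0.792

0.792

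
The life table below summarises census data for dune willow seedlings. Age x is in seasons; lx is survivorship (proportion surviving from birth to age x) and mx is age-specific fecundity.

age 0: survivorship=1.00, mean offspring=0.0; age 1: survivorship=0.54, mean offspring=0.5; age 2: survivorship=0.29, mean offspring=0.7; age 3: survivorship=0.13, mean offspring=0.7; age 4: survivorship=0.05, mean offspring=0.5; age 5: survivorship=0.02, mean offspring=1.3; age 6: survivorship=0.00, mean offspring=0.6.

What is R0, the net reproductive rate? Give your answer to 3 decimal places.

lx·mx by age: 0, 0.27, 0.203, 0.091, 0.025, 0.026, 0
R0 = Σ lx·mx = 0.615 → 0.615

0.615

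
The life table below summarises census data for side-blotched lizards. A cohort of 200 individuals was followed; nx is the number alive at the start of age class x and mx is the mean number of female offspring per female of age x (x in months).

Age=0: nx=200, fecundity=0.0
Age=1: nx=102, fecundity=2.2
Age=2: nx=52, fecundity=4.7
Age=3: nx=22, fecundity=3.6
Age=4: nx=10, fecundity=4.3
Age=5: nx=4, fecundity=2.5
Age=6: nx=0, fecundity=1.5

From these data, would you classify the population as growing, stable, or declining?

lx = nx/n0 = nx/200: 1, 0.51, 0.26, 0.11, 0.05, 0.02, 0
R0 = Σ lx·mx = 0 + 1.122 + 1.222 + 0.396 + 0.215 + 0.05 + 0 = 3.005
R0 > 1, so the population is growing.

growing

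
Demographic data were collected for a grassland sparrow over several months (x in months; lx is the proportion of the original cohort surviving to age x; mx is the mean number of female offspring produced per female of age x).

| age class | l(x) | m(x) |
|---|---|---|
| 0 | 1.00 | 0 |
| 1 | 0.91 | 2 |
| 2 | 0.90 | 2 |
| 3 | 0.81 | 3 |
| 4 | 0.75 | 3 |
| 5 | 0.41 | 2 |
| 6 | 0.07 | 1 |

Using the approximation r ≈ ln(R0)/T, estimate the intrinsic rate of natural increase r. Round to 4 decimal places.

R0 = Σ lx·mx = 0 + 1.82 + 1.8 + 2.43 + 2.25 + 0.82 + 0.07 = 9.19
Σ x·lx·mx = 26.23; T = 26.23/9.19 = 2.85419…
r ≈ ln(R0)/T = ln(9.19)/2.85419… = 0.777144… → 0.7771

0.7771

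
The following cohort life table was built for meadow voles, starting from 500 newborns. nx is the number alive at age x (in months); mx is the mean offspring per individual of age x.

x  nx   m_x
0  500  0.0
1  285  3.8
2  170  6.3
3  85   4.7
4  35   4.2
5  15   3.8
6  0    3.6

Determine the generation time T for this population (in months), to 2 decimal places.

lx = nx/n0 = nx/500: 1, 0.57, 0.34, 0.17, 0.07, 0.03, 0
lx·mx: 0, 2.166, 2.142, 0.799, 0.294, 0.114, 0 → R0 = 5.515
x·lx·mx: 0, 2.166, 4.284, 2.397, 1.176, 0.57, 0 → Σ = 10.593
T = 10.593 / 5.515 = 1.920762… → 1.92

1.92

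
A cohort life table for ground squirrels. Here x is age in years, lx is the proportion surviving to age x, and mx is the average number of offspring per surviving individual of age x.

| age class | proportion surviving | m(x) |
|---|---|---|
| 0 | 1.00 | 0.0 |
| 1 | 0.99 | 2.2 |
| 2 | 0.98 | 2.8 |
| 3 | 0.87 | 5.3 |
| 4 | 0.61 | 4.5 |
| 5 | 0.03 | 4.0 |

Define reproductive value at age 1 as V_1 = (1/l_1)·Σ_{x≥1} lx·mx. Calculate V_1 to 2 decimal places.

12.52

lx·mx for x ≥ 1: 2.178, 2.744, 4.611, 2.745, 0.12 → sum = 12.398
V_1 = 12.398 / l_1 = 12.398 / 0.99 = 12.523232… → 12.52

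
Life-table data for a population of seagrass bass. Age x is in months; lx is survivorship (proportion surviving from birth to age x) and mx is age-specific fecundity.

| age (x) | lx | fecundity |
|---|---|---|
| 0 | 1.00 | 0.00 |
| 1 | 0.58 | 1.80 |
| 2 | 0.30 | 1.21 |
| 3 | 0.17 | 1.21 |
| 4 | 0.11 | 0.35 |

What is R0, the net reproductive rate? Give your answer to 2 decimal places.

1.65

lx·mx by age: 0, 1.044, 0.363, 0.2057, 0.0385
R0 = Σ lx·mx = 1.6512 → 1.65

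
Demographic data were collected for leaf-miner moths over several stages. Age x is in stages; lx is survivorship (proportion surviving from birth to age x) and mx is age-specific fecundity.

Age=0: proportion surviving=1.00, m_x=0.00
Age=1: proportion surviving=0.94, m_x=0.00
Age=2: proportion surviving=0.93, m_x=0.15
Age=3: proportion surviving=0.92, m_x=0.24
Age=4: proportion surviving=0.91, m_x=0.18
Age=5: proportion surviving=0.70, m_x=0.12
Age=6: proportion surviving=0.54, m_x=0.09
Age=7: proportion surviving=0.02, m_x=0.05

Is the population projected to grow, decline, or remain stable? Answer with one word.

R0 = Σ lx·mx = 0 + 0 + 0.1395 + 0.2208 + 0.1638 + 0.084 + 0.0486 + 0.001 = 0.6577
R0 < 1, so the population is declining.

declining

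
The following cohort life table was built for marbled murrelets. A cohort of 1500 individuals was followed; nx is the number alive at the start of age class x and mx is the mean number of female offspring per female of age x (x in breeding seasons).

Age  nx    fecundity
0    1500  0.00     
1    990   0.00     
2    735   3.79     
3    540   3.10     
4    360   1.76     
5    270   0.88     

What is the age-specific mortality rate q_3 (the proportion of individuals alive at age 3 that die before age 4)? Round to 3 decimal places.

0.333

lx = nx/n0 = nx/1500: 1, 0.66, 0.49, 0.36, 0.24, 0.18
q_3 = (l_3 − l_4) / l_3 = (0.36 − 0.24) / 0.36
     = 0.12 / 0.36 = 0.333333… → 0.333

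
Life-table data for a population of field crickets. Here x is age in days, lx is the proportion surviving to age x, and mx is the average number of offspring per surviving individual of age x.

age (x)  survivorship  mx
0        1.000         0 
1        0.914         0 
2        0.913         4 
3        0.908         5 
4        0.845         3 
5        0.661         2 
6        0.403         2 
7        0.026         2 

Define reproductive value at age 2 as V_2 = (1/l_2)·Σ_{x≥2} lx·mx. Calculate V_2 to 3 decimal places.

lx·mx for x ≥ 2: 3.652, 4.54, 2.535, 1.322, 0.806, 0.052 → sum = 12.907
V_2 = 12.907 / l_2 = 12.907 / 0.913 = 14.136911… → 14.137

14.137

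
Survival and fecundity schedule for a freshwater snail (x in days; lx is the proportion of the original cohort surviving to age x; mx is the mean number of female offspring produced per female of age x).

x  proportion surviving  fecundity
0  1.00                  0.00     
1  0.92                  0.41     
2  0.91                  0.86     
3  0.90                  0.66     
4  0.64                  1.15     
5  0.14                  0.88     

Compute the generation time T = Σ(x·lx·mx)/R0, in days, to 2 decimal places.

2.79

lx·mx: 0, 0.3772, 0.7826, 0.594, 0.736, 0.1232 → R0 = 2.613
x·lx·mx: 0, 0.3772, 1.5652, 1.782, 2.944, 0.616 → Σ = 7.2844
T = 7.2844 / 2.613 = 2.787754… → 2.79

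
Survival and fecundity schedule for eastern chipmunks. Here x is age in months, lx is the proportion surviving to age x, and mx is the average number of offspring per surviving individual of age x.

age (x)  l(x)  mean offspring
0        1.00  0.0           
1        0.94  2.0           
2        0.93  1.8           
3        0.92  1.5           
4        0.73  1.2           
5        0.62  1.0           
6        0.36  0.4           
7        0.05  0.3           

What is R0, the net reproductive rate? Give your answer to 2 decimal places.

lx·mx by age: 0, 1.88, 1.674, 1.38, 0.876, 0.62, 0.144, 0.015
R0 = Σ lx·mx = 6.589 → 6.59

6.59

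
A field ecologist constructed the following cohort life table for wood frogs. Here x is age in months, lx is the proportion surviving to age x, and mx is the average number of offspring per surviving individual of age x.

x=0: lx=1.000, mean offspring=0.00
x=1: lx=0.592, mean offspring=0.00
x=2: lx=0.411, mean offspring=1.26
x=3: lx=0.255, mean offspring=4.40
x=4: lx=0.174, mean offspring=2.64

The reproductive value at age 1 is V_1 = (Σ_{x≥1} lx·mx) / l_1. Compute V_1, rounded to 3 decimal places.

3.546

lx·mx for x ≥ 1: 0, 0.51786, 1.122, 0.45936 → sum = 2.09922
V_1 = 2.09922 / l_1 = 2.09922 / 0.592 = 3.54598… → 3.546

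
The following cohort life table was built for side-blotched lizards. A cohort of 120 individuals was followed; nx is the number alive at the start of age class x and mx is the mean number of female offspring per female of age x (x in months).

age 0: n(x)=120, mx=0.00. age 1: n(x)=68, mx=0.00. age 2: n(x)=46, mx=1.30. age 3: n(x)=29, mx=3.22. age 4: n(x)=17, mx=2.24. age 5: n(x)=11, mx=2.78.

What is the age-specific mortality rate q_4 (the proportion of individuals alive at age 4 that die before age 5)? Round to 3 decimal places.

lx = nx/n0 = nx/120: 1, 0.56667…, 0.38333…, 0.24167…, 0.14167…, 0.09167…
q_4 = (l_4 − l_5) / l_4 = (0.141667… − 0.091667…) / 0.141667…
     = 0.05… / 0.141667… = 0.352941… → 0.353

0.353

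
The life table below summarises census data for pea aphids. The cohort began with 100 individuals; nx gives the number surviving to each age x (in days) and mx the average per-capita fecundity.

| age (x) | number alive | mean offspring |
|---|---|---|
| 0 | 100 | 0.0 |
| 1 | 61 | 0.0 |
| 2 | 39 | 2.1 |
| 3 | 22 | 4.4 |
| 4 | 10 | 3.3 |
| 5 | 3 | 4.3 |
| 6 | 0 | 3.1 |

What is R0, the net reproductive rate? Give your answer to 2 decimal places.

lx = nx/n0 = nx/100: 1, 0.61, 0.39, 0.22, 0.1, 0.03, 0
lx·mx by age: 0, 0, 0.819, 0.968, 0.33, 0.129, 0
R0 = Σ lx·mx = 2.246 → 2.25

2.25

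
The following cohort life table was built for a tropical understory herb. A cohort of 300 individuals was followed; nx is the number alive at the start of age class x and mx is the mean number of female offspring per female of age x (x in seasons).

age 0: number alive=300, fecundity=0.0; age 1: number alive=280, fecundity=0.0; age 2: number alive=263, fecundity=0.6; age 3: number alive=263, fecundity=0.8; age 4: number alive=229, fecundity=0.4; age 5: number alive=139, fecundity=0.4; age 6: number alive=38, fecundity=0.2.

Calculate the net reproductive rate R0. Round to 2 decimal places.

lx = nx/n0 = nx/300: 1, 0.93333…, 0.87667…, 0.87667…, 0.76333…, 0.46333…, 0.12667…
lx·mx by age: 0, 0, 0.526…, 0.701333…, 0.305333…, 0.185333…, 0.025333…
R0 = Σ lx·mx = 1.743333… → 1.74

1.74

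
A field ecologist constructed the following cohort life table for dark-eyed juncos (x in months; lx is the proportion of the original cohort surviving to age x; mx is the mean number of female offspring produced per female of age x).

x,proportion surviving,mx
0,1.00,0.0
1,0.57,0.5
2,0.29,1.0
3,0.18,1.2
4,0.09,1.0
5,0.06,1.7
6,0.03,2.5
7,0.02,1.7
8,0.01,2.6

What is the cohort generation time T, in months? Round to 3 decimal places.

lx·mx: 0, 0.285, 0.29, 0.216, 0.09, 0.102, 0.075, 0.034, 0.026 → R0 = 1.118
x·lx·mx: 0, 0.285, 0.58, 0.648, 0.36, 0.51, 0.45, 0.238, 0.208 → Σ = 3.279
T = 3.279 / 1.118 = 2.932916… → 2.933

2.933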